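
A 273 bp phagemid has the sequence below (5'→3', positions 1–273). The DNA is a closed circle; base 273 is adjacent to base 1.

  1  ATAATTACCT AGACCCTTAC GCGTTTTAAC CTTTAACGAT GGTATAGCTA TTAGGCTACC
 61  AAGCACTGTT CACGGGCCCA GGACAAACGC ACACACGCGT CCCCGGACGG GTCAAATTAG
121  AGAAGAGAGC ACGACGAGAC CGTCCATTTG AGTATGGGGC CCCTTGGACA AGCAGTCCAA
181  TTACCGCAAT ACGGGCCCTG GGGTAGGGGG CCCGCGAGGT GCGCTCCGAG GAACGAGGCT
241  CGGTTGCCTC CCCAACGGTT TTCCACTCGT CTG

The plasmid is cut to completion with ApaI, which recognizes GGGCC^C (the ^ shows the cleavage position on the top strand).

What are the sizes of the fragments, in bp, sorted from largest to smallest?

139, 83, 36, 15 bp

ApaI sites (GGGCCC) start at positions 74, 157, 193, 208.
ApaI cuts after base 5 of each site (before the last base), so after positions 78, 161, 197, 212.
Circular molecule, 4 cuts → 4 fragments:
  79–161 → 83 bp
  162–197 → 36 bp
  198–212 → 15 bp
  213–273 then 1–78 → 61 + 78 = 139 bp
Sorted largest to smallest: 139, 83, 36, 15 bp.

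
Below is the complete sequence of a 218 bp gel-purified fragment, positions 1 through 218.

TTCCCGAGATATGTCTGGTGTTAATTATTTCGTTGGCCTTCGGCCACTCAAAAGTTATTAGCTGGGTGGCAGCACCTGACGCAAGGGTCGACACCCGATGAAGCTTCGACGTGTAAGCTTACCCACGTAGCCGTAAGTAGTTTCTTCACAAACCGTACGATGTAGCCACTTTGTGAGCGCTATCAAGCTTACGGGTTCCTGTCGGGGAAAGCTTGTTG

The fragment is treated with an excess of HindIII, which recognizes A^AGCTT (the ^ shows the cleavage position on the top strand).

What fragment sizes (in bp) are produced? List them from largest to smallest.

HindIII sites (AAGCTT) start at positions 101, 115, 185, 209.
HindIII cuts after the first base of each site, so after positions 101, 115, 185, 209.
Linear molecule, 4 cuts → 5 fragments:
  1–101 → 101 bp
  102–115 → 14 bp
  116–185 → 70 bp
  186–209 → 24 bp
  210–218 → 9 bp
Sorted largest to smallest: 101, 70, 24, 14, 9 bp.

101, 70, 24, 14, 9 bp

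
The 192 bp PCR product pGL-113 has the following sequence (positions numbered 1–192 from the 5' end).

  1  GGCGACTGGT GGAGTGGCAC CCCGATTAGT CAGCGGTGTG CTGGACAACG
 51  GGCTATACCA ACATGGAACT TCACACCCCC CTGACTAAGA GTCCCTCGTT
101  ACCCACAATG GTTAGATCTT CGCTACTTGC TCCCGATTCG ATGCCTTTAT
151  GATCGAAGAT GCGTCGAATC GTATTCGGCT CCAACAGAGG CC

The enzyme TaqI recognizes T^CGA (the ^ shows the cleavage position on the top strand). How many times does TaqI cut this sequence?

3

TCGA occurs starting at positions 138, 153, 164.
TaqI cuts at 3 sites.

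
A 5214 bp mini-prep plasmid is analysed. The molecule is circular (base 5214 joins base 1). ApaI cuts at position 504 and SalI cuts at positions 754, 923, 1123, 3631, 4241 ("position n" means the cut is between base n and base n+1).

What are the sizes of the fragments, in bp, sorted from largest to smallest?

2508, 1477, 610, 250, 200, 169 bp

Combined cut positions (sorted): 504, 754, 923, 1123, 3631, 4241.
Circular molecule, 6 cuts → 6 fragments:
  754 − 504 = 250 bp
  923 − 754 = 169 bp
  1123 − 923 = 200 bp
  3631 − 1123 = 2508 bp
  4241 − 3631 = 610 bp
  wrap: 5214 − 4241 + 504 = 1477 bp
Sorted largest to smallest: 2508, 1477, 610, 250, 200, 169 bp.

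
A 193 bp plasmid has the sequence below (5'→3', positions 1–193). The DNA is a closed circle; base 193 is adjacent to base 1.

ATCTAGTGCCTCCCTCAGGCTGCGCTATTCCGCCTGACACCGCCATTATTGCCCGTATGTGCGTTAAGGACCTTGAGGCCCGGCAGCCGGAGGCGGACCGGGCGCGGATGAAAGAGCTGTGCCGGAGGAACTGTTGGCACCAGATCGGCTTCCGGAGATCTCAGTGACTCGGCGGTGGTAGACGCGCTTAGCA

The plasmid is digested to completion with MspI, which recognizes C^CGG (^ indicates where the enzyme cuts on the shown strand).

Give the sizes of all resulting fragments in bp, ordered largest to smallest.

MspI sites (CCGG) start at positions 80, 87, 98, 122, 152.
MspI cuts after the first base of each site, so after positions 80, 87, 98, 122, 152.
Circular molecule, 5 cuts → 5 fragments:
  81–87 → 7 bp
  88–98 → 11 bp
  99–122 → 24 bp
  123–152 → 30 bp
  153–193 then 1–80 → 41 + 80 = 121 bp
Sorted largest to smallest: 121, 30, 24, 11, 7 bp.

121, 30, 24, 11, 7 bp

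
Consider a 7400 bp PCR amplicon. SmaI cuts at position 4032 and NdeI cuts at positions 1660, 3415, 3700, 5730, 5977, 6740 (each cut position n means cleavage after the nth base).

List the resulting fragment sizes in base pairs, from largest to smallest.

Combined cut positions (sorted): 1660, 3415, 3700, 4032, 5730, 5977, 6740.
Linear molecule, 7 cuts → 8 fragments:
  1660 − 0 = 1660 bp
  3415 − 1660 = 1755 bp
  3700 − 3415 = 285 bp
  4032 − 3700 = 332 bp
  5730 − 4032 = 1698 bp
  5977 − 5730 = 247 bp
  6740 − 5977 = 763 bp
  7400 − 6740 = 660 bp
Sorted largest to smallest: 1755, 1698, 1660, 763, 660, 332, 285, 247 bp.

1755, 1698, 1660, 763, 660, 332, 285, 247 bp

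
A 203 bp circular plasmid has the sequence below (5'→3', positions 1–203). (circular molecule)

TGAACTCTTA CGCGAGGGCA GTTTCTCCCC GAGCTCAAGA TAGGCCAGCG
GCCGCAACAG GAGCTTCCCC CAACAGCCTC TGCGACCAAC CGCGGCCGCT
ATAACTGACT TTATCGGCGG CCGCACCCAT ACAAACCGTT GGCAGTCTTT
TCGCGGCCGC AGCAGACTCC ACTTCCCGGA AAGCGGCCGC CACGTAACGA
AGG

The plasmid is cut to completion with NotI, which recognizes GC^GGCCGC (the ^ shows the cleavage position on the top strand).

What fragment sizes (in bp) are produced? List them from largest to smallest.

NotI sites (GCGGCCGC) start at positions 48, 92, 117, 153, 183.
NotI cuts after base 2 of each site, so after positions 49, 93, 118, 154, 184.
Circular molecule, 5 cuts → 5 fragments:
  50–93 → 44 bp
  94–118 → 25 bp
  119–154 → 36 bp
  155–184 → 30 bp
  185–203 then 1–49 → 19 + 49 = 68 bp
Sorted largest to smallest: 68, 44, 36, 30, 25 bp.

68, 44, 36, 30, 25 bp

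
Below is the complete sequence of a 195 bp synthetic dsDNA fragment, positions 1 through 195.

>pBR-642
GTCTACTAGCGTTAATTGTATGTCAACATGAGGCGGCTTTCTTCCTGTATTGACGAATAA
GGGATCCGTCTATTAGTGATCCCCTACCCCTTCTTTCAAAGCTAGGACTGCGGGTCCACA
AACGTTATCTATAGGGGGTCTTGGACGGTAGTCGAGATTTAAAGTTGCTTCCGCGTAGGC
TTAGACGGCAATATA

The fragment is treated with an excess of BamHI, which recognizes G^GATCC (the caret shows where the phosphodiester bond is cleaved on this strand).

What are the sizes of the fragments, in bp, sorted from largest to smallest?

The BamHI site (GGATCC) starts at position 62.
BamHI cuts after the first base of each site, so after position 62.
Linear molecule, 1 cut → 2 fragments:
  1–62 → 62 bp
  63–195 → 133 bp
Sorted largest to smallest: 133, 62 bp.

133, 62 bp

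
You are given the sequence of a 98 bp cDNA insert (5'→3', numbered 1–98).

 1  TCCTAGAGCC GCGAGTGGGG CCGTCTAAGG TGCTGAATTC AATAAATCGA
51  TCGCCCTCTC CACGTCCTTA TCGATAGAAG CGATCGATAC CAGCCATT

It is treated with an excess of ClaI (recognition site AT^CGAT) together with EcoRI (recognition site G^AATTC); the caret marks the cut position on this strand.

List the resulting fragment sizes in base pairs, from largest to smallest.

ClaI sites (ATCGAT) start at positions 46, 70, 83.
ClaI cuts after base 2 of each site, so after positions 47, 71, 84.
The EcoRI site (GAATTC) starts at position 35.
EcoRI cuts after the first base of each site, so after position 35.
Combined cut positions: 35, 47, 71, 84.
Linear molecule, 4 cuts → 5 fragments:
  1–35 → 35 bp
  36–47 → 12 bp
  48–71 → 24 bp
  72–84 → 13 bp
  85–98 → 14 bp
Sorted largest to smallest: 35, 24, 14, 13, 12 bp.

35, 24, 14, 13, 12 bp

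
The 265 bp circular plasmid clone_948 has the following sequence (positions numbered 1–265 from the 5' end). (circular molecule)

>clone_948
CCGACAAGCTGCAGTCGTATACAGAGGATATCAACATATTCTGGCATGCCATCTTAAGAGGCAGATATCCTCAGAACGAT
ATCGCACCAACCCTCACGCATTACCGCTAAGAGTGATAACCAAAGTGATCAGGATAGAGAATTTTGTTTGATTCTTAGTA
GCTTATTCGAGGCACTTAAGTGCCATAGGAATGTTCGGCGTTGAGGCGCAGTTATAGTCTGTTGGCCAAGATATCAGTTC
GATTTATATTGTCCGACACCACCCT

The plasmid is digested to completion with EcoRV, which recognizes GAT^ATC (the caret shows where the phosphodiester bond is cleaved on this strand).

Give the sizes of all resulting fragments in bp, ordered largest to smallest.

152, 62, 37, 14 bp

EcoRV sites (GATATC) start at positions 27, 64, 78, 230.
EcoRV cuts after base 3 of each site, so after positions 29, 66, 80, 232.
Circular molecule, 4 cuts → 4 fragments:
  30–66 → 37 bp
  67–80 → 14 bp
  81–232 → 152 bp
  233–265 then 1–29 → 33 + 29 = 62 bp
Sorted largest to smallest: 152, 62, 37, 14 bp.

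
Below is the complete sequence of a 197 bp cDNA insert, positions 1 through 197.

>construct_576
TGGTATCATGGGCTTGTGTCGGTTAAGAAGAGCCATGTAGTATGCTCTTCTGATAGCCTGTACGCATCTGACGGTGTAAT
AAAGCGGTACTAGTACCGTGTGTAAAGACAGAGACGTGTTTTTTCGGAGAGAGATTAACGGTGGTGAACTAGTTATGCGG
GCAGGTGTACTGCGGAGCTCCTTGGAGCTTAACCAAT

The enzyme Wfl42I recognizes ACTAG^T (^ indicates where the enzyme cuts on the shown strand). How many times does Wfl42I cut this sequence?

ACTAGT occurs starting at positions 89, 148.
Wfl42I cuts at 2 sites.

2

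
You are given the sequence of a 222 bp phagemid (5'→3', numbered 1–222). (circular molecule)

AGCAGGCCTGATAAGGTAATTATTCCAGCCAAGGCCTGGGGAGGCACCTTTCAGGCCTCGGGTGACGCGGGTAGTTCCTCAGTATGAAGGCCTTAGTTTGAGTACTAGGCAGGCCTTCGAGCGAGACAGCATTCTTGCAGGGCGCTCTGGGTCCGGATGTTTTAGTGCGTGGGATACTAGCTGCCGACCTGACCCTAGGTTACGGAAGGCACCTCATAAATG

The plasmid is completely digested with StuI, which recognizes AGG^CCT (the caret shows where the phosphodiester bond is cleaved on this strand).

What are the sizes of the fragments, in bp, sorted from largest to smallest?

115, 35, 28, 23, 21 bp

StuI sites (AGGCCT) start at positions 4, 32, 53, 88, 111.
StuI cuts after base 3 of each site, so after positions 6, 34, 55, 90, 113.
Circular molecule, 5 cuts → 5 fragments:
  7–34 → 28 bp
  35–55 → 21 bp
  56–90 → 35 bp
  91–113 → 23 bp
  114–222 then 1–6 → 109 + 6 = 115 bp
Sorted largest to smallest: 115, 35, 28, 23, 21 bp.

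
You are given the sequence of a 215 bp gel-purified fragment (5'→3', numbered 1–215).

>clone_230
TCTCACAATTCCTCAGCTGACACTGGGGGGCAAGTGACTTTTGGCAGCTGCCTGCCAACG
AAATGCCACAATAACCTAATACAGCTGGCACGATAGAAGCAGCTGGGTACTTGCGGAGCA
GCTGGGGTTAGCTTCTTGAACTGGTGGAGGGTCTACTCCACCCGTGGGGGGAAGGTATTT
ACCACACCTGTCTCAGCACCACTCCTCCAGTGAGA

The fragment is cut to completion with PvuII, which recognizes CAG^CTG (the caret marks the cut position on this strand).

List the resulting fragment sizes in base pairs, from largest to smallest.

PvuII sites (CAGCTG) start at positions 14, 45, 82, 100, 119.
PvuII cuts after base 3 of each site, so after positions 16, 47, 84, 102, 121.
Linear molecule, 5 cuts → 6 fragments:
  1–16 → 16 bp
  17–47 → 31 bp
  48–84 → 37 bp
  85–102 → 18 bp
  103–121 → 19 bp
  122–215 → 94 bp
Sorted largest to smallest: 94, 37, 31, 19, 18, 16 bp.

94, 37, 31, 19, 18, 16 bp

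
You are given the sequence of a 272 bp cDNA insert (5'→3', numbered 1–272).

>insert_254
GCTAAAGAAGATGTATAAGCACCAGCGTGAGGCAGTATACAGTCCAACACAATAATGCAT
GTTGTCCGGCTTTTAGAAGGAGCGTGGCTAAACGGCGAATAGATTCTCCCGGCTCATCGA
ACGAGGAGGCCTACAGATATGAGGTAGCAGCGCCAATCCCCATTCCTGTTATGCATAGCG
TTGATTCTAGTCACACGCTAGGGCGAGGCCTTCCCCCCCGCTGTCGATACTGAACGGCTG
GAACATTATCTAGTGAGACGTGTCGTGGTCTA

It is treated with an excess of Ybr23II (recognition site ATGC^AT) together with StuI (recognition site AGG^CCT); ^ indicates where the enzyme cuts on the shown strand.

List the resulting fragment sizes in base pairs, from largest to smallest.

71, 64, 58, 45, 34 bp

Ybr23II sites (ATGCAT) start at positions 55, 171.
Ybr23II cuts after base 4 of each site, so after positions 58, 174.
StuI sites (AGGCCT) start at positions 127, 206.
StuI cuts after base 3 of each site, so after positions 129, 208.
Combined cut positions: 58, 129, 174, 208.
Linear molecule, 4 cuts → 5 fragments:
  1–58 → 58 bp
  59–129 → 71 bp
  130–174 → 45 bp
  175–208 → 34 bp
  209–272 → 64 bp
Sorted largest to smallest: 71, 64, 58, 45, 34 bp.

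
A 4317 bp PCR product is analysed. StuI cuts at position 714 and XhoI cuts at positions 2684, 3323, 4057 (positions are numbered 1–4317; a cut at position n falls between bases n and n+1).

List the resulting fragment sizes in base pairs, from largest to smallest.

Combined cut positions (sorted): 714, 2684, 3323, 4057.
Linear molecule, 4 cuts → 5 fragments:
  714 − 0 = 714 bp
  2684 − 714 = 1970 bp
  3323 − 2684 = 639 bp
  4057 − 3323 = 734 bp
  4317 − 4057 = 260 bp
Sorted largest to smallest: 1970, 734, 714, 639, 260 bp.

1970, 734, 714, 639, 260 bp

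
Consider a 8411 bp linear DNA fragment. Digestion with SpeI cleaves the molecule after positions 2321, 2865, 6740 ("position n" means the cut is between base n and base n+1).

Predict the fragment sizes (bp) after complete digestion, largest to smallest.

3875, 2321, 1671, 544 bp

Linear molecule, 3 cuts → 4 fragments:
  2321 − 0 = 2321 bp
  2865 − 2321 = 544 bp
  6740 − 2865 = 3875 bp
  8411 − 6740 = 1671 bp
Sorted largest to smallest: 3875, 2321, 1671, 544 bp.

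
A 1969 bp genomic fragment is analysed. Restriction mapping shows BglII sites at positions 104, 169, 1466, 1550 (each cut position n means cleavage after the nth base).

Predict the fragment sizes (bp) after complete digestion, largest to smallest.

1297, 419, 104, 84, 65 bp

Linear molecule, 4 cuts → 5 fragments:
  104 − 0 = 104 bp
  169 − 104 = 65 bp
  1466 − 169 = 1297 bp
  1550 − 1466 = 84 bp
  1969 − 1550 = 419 bp
Sorted largest to smallest: 1297, 419, 104, 84, 65 bp.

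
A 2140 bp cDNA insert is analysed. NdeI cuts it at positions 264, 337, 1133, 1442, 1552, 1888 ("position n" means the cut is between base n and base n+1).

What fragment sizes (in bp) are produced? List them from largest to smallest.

796, 336, 309, 264, 252, 110, 73 bp

Linear molecule, 6 cuts → 7 fragments:
  264 − 0 = 264 bp
  337 − 264 = 73 bp
  1133 − 337 = 796 bp
  1442 − 1133 = 309 bp
  1552 − 1442 = 110 bp
  1888 − 1552 = 336 bp
  2140 − 1888 = 252 bp
Sorted largest to smallest: 796, 336, 309, 264, 252, 110, 73 bp.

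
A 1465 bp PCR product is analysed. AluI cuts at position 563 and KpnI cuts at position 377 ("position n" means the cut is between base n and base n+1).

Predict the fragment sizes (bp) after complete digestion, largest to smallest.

Combined cut positions (sorted): 377, 563.
Linear molecule, 2 cuts → 3 fragments:
  377 − 0 = 377 bp
  563 − 377 = 186 bp
  1465 − 563 = 902 bp
Sorted largest to smallest: 902, 377, 186 bp.

902, 377, 186 bp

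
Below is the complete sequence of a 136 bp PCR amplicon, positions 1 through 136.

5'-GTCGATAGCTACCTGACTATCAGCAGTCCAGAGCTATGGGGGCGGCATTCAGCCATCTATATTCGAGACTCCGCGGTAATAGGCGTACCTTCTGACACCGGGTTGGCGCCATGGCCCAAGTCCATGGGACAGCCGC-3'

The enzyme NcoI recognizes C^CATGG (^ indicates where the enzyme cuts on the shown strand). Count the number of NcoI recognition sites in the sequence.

CCATGG occurs starting at positions 109, 122.
NcoI cuts at 2 sites.

2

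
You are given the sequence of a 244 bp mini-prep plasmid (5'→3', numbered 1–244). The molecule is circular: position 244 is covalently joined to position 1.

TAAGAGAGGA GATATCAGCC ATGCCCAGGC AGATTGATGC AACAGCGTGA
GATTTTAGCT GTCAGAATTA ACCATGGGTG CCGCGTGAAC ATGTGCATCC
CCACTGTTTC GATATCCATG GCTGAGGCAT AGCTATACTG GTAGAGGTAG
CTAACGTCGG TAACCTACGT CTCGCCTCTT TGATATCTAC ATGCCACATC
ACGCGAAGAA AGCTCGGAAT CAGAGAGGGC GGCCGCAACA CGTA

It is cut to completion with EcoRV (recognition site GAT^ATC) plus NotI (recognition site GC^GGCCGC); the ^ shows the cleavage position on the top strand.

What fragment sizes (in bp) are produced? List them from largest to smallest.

EcoRV sites (GATATC) start at positions 11, 111, 182.
EcoRV cuts after base 3 of each site, so after positions 13, 113, 184.
The NotI site (GCGGCCGC) starts at position 229.
NotI cuts after base 2 of each site, so after position 230.
Combined cut positions: 13, 113, 184, 230.
Circular molecule, 4 cuts → 4 fragments:
  14–113 → 100 bp
  114–184 → 71 bp
  185–230 → 46 bp
  231–244 then 1–13 → 14 + 13 = 27 bp
Sorted largest to smallest: 100, 71, 46, 27 bp.

100, 71, 46, 27 bp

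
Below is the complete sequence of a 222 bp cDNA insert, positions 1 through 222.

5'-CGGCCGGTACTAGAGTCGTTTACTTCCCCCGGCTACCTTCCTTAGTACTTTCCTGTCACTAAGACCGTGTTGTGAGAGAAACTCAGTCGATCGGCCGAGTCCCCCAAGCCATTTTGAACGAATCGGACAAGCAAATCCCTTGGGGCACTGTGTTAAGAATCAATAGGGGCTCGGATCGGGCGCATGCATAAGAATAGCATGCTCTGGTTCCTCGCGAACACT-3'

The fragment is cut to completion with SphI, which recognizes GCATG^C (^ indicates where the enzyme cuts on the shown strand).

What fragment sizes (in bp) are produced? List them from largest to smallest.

186, 21, 15 bp

SphI sites (GCATGC) start at positions 182, 197.
SphI cuts after base 5 of each site (before the last base), so after positions 186, 201.
Linear molecule, 2 cuts → 3 fragments:
  1–186 → 186 bp
  187–201 → 15 bp
  202–222 → 21 bp
Sorted largest to smallest: 186, 21, 15 bp.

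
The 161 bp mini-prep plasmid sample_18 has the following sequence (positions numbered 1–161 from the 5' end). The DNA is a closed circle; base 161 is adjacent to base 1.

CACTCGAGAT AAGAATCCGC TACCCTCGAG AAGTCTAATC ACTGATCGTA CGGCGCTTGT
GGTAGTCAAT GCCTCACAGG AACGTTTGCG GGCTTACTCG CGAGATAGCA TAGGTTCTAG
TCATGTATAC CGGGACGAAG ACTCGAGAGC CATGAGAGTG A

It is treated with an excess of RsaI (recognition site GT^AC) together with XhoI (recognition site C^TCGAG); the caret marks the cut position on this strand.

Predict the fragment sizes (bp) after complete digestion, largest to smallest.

The RsaI site (GTAC) starts at position 48.
RsaI cuts after base 2 of each site, so after position 49.
XhoI sites (CTCGAG) start at positions 3, 25, 142.
XhoI cuts after the first base of each site, so after positions 3, 25, 142.
Combined cut positions: 3, 25, 49, 142.
Circular molecule, 4 cuts → 4 fragments:
  4–25 → 22 bp
  26–49 → 24 bp
  50–142 → 93 bp
  143–161 then 1–3 → 19 + 3 = 22 bp
Sorted largest to smallest: 93, 24, 22, 22 bp.

93, 24, 22, 22 bp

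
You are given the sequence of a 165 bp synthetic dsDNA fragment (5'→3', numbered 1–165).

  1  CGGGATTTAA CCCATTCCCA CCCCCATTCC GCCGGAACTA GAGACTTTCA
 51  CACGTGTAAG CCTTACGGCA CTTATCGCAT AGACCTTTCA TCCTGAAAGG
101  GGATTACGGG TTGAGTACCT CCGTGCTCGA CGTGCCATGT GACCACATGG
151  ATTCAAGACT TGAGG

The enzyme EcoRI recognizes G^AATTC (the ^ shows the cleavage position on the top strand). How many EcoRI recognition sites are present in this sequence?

0

No occurrence of GAATTC is present in the sequence.
EcoRI does not cut: 0 sites.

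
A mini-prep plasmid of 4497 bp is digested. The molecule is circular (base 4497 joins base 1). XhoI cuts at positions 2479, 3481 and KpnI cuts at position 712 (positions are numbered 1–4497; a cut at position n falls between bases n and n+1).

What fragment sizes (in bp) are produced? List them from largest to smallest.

Combined cut positions (sorted): 712, 2479, 3481.
Circular molecule, 3 cuts → 3 fragments:
  2479 − 712 = 1767 bp
  3481 − 2479 = 1002 bp
  wrap: 4497 − 3481 + 712 = 1728 bp
Sorted largest to smallest: 1767, 1728, 1002 bp.

1767, 1728, 1002 bp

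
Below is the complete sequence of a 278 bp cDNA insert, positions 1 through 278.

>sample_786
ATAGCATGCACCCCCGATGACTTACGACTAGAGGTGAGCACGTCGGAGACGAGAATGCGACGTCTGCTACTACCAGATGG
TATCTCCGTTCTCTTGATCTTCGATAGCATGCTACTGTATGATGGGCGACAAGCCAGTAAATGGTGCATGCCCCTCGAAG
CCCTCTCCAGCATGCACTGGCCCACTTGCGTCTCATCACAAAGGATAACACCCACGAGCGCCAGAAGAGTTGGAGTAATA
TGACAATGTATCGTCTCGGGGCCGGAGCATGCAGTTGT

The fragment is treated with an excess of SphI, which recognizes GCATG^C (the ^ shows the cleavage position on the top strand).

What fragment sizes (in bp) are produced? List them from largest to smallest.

103, 97, 39, 24, 8, 7 bp

SphI sites (GCATGC) start at positions 4, 107, 146, 170, 267.
SphI cuts after base 5 of each site (before the last base), so after positions 8, 111, 150, 174, 271.
Linear molecule, 5 cuts → 6 fragments:
  1–8 → 8 bp
  9–111 → 103 bp
  112–150 → 39 bp
  151–174 → 24 bp
  175–271 → 97 bp
  272–278 → 7 bp
Sorted largest to smallest: 103, 97, 39, 24, 8, 7 bp.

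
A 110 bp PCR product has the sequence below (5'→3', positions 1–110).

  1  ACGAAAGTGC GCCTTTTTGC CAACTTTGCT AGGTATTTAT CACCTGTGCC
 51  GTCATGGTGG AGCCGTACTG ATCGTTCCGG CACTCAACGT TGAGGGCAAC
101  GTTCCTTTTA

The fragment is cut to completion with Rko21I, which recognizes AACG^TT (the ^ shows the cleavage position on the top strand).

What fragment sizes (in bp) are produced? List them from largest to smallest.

Rko21I sites (AACGTT) start at positions 86, 98.
Rko21I cuts after base 4 of each site, so after positions 89, 101.
Linear molecule, 2 cuts → 3 fragments:
  1–89 → 89 bp
  90–101 → 12 bp
  102–110 → 9 bp
Sorted largest to smallest: 89, 12, 9 bp.

89, 12, 9 bp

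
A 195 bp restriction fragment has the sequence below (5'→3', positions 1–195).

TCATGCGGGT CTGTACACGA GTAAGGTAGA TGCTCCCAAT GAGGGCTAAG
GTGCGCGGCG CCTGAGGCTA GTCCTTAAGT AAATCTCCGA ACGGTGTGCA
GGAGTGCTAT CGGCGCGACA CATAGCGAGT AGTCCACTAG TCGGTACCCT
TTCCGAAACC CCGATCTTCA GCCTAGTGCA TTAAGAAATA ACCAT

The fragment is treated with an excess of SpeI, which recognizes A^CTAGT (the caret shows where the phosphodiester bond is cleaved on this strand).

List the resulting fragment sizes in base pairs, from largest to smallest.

The SpeI site (ACTAGT) starts at position 136.
SpeI cuts after the first base of each site, so after position 136.
Linear molecule, 1 cut → 2 fragments:
  1–136 → 136 bp
  137–195 → 59 bp
Sorted largest to smallest: 136, 59 bp.

136, 59 bp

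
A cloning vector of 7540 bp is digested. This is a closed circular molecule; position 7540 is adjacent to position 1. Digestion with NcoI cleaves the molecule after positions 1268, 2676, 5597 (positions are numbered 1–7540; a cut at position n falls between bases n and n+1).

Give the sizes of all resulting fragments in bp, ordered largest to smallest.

3211, 2921, 1408 bp

Circular molecule, 3 cuts → 3 fragments:
  2676 − 1268 = 1408 bp
  5597 − 2676 = 2921 bp
  wrap: 7540 − 5597 + 1268 = 3211 bp
Sorted largest to smallest: 3211, 2921, 1408 bp.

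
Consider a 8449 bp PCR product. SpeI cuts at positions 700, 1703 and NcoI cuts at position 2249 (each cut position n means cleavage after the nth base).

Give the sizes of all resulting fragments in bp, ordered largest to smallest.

6200, 1003, 700, 546 bp

Combined cut positions (sorted): 700, 1703, 2249.
Linear molecule, 3 cuts → 4 fragments:
  700 − 0 = 700 bp
  1703 − 700 = 1003 bp
  2249 − 1703 = 546 bp
  8449 − 2249 = 6200 bp
Sorted largest to smallest: 6200, 1003, 700, 546 bp.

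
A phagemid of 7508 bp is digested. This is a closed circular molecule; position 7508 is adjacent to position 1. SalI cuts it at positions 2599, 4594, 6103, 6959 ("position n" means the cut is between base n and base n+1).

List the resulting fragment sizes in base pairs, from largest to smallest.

3148, 1995, 1509, 856 bp

Circular molecule, 4 cuts → 4 fragments:
  4594 − 2599 = 1995 bp
  6103 − 4594 = 1509 bp
  6959 − 6103 = 856 bp
  wrap: 7508 − 6959 + 2599 = 3148 bp
Sorted largest to smallest: 3148, 1995, 1509, 856 bp.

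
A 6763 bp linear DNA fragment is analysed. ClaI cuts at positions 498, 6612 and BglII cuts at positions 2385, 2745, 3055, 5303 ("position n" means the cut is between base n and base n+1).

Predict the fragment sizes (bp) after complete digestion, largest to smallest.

Combined cut positions (sorted): 498, 2385, 2745, 3055, 5303, 6612.
Linear molecule, 6 cuts → 7 fragments:
  498 − 0 = 498 bp
  2385 − 498 = 1887 bp
  2745 − 2385 = 360 bp
  3055 − 2745 = 310 bp
  5303 − 3055 = 2248 bp
  6612 − 5303 = 1309 bp
  6763 − 6612 = 151 bp
Sorted largest to smallest: 2248, 1887, 1309, 498, 360, 310, 151 bp.

2248, 1887, 1309, 498, 360, 310, 151 bp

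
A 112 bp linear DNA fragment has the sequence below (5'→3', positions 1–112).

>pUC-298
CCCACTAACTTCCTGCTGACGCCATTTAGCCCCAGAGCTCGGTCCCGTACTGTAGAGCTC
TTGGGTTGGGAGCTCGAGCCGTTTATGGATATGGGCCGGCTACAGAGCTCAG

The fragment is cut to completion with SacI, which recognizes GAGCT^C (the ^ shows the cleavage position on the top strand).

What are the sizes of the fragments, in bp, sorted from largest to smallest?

SacI sites (GAGCTC) start at positions 35, 55, 70, 105.
SacI cuts after base 5 of each site (before the last base), so after positions 39, 59, 74, 109.
Linear molecule, 4 cuts → 5 fragments:
  1–39 → 39 bp
  40–59 → 20 bp
  60–74 → 15 bp
  75–109 → 35 bp
  110–112 → 3 bp
Sorted largest to smallest: 39, 35, 20, 15, 3 bp.

39, 35, 20, 15, 3 bp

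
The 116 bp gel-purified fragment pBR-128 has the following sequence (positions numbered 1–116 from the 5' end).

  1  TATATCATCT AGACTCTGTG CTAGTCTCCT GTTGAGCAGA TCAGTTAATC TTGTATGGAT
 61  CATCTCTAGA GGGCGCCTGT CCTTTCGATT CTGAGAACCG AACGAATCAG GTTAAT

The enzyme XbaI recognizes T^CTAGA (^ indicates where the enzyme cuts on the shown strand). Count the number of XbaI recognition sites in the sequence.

TCTAGA occurs starting at positions 8, 65.
XbaI cuts at 2 sites.

2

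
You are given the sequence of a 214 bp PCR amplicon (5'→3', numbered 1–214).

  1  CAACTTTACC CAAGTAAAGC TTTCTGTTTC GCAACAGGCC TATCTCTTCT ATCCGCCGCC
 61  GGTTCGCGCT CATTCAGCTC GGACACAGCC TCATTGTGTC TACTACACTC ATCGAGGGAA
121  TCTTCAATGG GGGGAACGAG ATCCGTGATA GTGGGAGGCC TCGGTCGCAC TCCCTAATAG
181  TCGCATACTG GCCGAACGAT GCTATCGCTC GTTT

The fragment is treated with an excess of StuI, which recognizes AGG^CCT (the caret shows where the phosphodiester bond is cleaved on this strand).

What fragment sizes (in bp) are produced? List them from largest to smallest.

120, 56, 38 bp

StuI sites (AGGCCT) start at positions 36, 156.
StuI cuts after base 3 of each site, so after positions 38, 158.
Linear molecule, 2 cuts → 3 fragments:
  1–38 → 38 bp
  39–158 → 120 bp
  159–214 → 56 bp
Sorted largest to smallest: 120, 56, 38 bp.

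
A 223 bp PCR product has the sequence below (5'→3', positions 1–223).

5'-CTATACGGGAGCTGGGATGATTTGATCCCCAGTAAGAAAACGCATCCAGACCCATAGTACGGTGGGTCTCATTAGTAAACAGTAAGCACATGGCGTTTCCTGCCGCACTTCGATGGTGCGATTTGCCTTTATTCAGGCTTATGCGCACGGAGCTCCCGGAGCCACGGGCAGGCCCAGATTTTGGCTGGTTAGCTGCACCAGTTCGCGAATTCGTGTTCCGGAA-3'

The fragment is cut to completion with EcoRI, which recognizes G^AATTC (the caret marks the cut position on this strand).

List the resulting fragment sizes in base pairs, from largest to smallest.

The EcoRI site (GAATTC) starts at position 207.
EcoRI cuts after the first base of each site, so after position 207.
Linear molecule, 1 cut → 2 fragments:
  1–207 → 207 bp
  208–223 → 16 bp
Sorted largest to smallest: 207, 16 bp.

207, 16 bp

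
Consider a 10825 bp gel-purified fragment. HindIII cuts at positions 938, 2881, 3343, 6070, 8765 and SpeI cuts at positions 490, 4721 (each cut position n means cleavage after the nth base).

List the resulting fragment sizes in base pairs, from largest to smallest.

2695, 2060, 1943, 1378, 1349, 490, 462, 448 bp

Combined cut positions (sorted): 490, 938, 2881, 3343, 4721, 6070, 8765.
Linear molecule, 7 cuts → 8 fragments:
  490 − 0 = 490 bp
  938 − 490 = 448 bp
  2881 − 938 = 1943 bp
  3343 − 2881 = 462 bp
  4721 − 3343 = 1378 bp
  6070 − 4721 = 1349 bp
  8765 − 6070 = 2695 bp
  10825 − 8765 = 2060 bp
Sorted largest to smallest: 2695, 2060, 1943, 1378, 1349, 490, 462, 448 bp.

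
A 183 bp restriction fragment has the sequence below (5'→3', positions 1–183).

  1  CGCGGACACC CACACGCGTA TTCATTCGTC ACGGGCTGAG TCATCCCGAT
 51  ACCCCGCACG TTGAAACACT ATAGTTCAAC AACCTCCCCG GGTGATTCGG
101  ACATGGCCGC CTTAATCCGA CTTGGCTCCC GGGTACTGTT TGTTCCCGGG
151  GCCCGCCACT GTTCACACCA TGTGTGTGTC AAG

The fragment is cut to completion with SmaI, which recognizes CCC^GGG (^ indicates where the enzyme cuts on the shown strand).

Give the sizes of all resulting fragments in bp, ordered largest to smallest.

SmaI sites (CCCGGG) start at positions 87, 128, 145.
SmaI cuts after base 3 of each site, so after positions 89, 130, 147.
Linear molecule, 3 cuts → 4 fragments:
  1–89 → 89 bp
  90–130 → 41 bp
  131–147 → 17 bp
  148–183 → 36 bp
Sorted largest to smallest: 89, 41, 36, 17 bp.

89, 41, 36, 17 bp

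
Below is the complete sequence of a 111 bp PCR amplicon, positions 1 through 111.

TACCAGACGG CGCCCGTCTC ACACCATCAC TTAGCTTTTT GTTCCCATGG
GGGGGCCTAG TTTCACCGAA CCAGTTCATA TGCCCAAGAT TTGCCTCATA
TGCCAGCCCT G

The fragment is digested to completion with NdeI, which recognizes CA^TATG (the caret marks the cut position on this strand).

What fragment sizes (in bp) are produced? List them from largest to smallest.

78, 20, 13 bp

NdeI sites (CATATG) start at positions 77, 97.
NdeI cuts after base 2 of each site, so after positions 78, 98.
Linear molecule, 2 cuts → 3 fragments:
  1–78 → 78 bp
  79–98 → 20 bp
  99–111 → 13 bp
Sorted largest to smallest: 78, 20, 13 bp.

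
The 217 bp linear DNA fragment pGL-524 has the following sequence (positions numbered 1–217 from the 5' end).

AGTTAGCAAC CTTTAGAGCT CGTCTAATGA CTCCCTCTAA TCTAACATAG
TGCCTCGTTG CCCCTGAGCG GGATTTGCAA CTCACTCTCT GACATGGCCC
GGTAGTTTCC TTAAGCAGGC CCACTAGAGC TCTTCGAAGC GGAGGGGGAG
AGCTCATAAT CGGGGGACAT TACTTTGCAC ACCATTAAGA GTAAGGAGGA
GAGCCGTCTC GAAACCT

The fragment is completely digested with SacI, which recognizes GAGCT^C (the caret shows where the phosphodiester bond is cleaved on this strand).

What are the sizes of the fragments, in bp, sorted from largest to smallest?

111, 63, 23, 20 bp

SacI sites (GAGCTC) start at positions 16, 127, 150.
SacI cuts after base 5 of each site (before the last base), so after positions 20, 131, 154.
Linear molecule, 3 cuts → 4 fragments:
  1–20 → 20 bp
  21–131 → 111 bp
  132–154 → 23 bp
  155–217 → 63 bp
Sorted largest to smallest: 111, 63, 23, 20 bp.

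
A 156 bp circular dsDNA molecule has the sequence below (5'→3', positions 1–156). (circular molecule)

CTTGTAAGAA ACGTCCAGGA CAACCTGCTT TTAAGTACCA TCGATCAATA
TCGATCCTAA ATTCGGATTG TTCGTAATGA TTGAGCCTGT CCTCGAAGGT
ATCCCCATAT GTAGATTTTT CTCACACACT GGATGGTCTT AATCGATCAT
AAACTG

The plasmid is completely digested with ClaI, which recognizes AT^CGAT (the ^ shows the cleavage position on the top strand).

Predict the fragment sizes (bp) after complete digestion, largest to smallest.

92, 54, 10 bp

ClaI sites (ATCGAT) start at positions 40, 50, 142.
ClaI cuts after base 2 of each site, so after positions 41, 51, 143.
Circular molecule, 3 cuts → 3 fragments:
  42–51 → 10 bp
  52–143 → 92 bp
  144–156 then 1–41 → 13 + 41 = 54 bp
Sorted largest to smallest: 92, 54, 10 bp.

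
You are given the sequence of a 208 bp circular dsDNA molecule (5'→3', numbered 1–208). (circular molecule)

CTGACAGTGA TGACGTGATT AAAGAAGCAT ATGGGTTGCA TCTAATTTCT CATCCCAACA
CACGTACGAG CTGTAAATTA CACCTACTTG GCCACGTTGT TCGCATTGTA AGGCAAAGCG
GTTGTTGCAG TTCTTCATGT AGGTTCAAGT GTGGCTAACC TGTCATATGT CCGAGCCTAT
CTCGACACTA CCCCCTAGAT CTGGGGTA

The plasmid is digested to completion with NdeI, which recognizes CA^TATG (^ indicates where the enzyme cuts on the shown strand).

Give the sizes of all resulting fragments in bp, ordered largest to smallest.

NdeI sites (CATATG) start at positions 28, 164.
NdeI cuts after base 2 of each site, so after positions 29, 165.
Circular molecule, 2 cuts → 2 fragments:
  30–165 → 136 bp
  166–208 then 1–29 → 43 + 29 = 72 bp
Sorted largest to smallest: 136, 72 bp.

136, 72 bp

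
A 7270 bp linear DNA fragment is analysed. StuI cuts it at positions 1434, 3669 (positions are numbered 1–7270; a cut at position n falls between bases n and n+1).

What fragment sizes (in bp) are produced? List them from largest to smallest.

Linear molecule, 2 cuts → 3 fragments:
  1434 − 0 = 1434 bp
  3669 − 1434 = 2235 bp
  7270 − 3669 = 3601 bp
Sorted largest to smallest: 3601, 2235, 1434 bp.

3601, 2235, 1434 bp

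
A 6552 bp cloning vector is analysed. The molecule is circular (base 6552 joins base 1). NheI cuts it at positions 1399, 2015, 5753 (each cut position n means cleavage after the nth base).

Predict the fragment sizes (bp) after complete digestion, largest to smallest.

Circular molecule, 3 cuts → 3 fragments:
  2015 − 1399 = 616 bp
  5753 − 2015 = 3738 bp
  wrap: 6552 − 5753 + 1399 = 2198 bp
Sorted largest to smallest: 3738, 2198, 616 bp.

3738, 2198, 616 bp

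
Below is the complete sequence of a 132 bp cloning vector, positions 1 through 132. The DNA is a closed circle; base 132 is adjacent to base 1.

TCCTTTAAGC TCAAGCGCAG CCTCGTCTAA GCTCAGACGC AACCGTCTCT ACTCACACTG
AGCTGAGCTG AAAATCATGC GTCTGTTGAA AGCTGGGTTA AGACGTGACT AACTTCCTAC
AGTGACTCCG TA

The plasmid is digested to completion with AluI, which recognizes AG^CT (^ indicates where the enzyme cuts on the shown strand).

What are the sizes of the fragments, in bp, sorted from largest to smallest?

49, 31, 25, 22, 5 bp

AluI sites (AGCT) start at positions 8, 30, 61, 66, 91.
AluI cuts after base 2 of each site, so after positions 9, 31, 62, 67, 92.
Circular molecule, 5 cuts → 5 fragments:
  10–31 → 22 bp
  32–62 → 31 bp
  63–67 → 5 bp
  68–92 → 25 bp
  93–132 then 1–9 → 40 + 9 = 49 bp
Sorted largest to smallest: 49, 31, 25, 22, 5 bp.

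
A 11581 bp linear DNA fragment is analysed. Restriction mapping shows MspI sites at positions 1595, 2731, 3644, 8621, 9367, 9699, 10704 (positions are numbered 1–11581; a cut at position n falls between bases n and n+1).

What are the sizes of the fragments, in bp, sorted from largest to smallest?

Linear molecule, 7 cuts → 8 fragments:
  1595 − 0 = 1595 bp
  2731 − 1595 = 1136 bp
  3644 − 2731 = 913 bp
  8621 − 3644 = 4977 bp
  9367 − 8621 = 746 bp
  9699 − 9367 = 332 bp
  10704 − 9699 = 1005 bp
  11581 − 10704 = 877 bp
Sorted largest to smallest: 4977, 1595, 1136, 1005, 913, 877, 746, 332 bp.

4977, 1595, 1136, 1005, 913, 877, 746, 332 bp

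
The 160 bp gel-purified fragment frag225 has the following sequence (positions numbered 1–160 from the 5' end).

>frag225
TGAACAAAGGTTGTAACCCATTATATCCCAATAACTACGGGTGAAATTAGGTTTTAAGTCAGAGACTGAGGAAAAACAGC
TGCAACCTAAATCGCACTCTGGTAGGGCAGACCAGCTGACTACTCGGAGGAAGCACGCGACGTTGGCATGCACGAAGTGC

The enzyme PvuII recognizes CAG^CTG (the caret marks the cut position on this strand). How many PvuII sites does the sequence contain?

2

CAGCTG occurs starting at positions 77, 113.
PvuII cuts at 2 sites.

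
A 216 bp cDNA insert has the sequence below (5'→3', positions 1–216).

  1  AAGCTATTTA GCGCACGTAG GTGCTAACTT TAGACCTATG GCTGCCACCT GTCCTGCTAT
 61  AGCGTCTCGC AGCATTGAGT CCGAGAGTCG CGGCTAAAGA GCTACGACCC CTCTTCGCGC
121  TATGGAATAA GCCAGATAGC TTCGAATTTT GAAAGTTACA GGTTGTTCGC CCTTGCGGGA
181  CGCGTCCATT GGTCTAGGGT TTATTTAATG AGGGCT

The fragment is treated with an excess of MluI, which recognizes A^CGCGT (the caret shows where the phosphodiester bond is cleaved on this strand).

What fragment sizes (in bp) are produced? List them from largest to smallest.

180, 36 bp

The MluI site (ACGCGT) starts at position 180.
MluI cuts after the first base of each site, so after position 180.
Linear molecule, 1 cut → 2 fragments:
  1–180 → 180 bp
  181–216 → 36 bp
Sorted largest to smallest: 180, 36 bp.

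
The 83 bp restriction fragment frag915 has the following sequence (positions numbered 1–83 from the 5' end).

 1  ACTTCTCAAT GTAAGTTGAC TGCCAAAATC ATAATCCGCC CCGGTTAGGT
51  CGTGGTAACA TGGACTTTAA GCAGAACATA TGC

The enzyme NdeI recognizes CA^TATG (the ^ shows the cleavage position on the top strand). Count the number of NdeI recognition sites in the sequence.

1

CATATG occurs starting at position 77.
NdeI cuts at 1 site.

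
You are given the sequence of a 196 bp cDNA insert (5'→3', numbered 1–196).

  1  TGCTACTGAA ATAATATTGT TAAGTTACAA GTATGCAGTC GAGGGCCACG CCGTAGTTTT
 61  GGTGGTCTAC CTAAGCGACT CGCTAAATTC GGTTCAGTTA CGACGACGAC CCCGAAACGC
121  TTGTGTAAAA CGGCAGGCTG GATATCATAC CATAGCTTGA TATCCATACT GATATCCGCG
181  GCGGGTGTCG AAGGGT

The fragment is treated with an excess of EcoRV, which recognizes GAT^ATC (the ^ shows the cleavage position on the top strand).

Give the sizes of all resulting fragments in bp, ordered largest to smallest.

EcoRV sites (GATATC) start at positions 141, 159, 171.
EcoRV cuts after base 3 of each site, so after positions 143, 161, 173.
Linear molecule, 3 cuts → 4 fragments:
  1–143 → 143 bp
  144–161 → 18 bp
  162–173 → 12 bp
  174–196 → 23 bp
Sorted largest to smallest: 143, 23, 18, 12 bp.

143, 23, 18, 12 bp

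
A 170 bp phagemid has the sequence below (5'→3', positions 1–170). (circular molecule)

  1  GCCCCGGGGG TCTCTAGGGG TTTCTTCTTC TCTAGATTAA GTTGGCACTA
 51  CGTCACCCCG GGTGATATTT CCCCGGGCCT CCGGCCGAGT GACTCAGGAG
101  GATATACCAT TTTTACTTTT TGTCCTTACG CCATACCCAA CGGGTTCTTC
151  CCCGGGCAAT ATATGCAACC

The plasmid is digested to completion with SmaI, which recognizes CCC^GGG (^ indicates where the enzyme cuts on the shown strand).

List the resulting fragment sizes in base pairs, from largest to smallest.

SmaI sites (CCCGGG) start at positions 3, 57, 72, 151.
SmaI cuts after base 3 of each site, so after positions 5, 59, 74, 153.
Circular molecule, 4 cuts → 4 fragments:
  6–59 → 54 bp
  60–74 → 15 bp
  75–153 → 79 bp
  154–170 then 1–5 → 17 + 5 = 22 bp
Sorted largest to smallest: 79, 54, 22, 15 bp.

79, 54, 22, 15 bp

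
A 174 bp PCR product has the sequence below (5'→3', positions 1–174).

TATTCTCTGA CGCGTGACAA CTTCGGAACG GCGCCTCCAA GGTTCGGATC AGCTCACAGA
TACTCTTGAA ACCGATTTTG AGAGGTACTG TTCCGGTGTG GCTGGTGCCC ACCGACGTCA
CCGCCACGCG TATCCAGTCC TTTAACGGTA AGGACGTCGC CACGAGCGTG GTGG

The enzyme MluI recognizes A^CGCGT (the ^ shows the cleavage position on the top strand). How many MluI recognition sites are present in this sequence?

ACGCGT occurs starting at positions 10, 126.
MluI cuts at 2 sites.

2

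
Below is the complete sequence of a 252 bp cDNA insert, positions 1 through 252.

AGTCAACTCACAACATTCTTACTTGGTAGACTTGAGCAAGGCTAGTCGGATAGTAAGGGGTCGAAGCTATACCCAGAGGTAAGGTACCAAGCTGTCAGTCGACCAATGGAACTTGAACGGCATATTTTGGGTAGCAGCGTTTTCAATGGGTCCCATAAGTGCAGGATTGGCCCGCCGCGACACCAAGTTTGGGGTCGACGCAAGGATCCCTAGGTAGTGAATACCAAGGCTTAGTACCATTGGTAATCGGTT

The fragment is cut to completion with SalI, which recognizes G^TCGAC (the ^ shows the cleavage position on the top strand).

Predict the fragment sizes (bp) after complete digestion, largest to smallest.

SalI sites (GTCGAC) start at positions 98, 194.
SalI cuts after the first base of each site, so after positions 98, 194.
Linear molecule, 2 cuts → 3 fragments:
  1–98 → 98 bp
  99–194 → 96 bp
  195–252 → 58 bp
Sorted largest to smallest: 98, 96, 58 bp.

98, 96, 58 bp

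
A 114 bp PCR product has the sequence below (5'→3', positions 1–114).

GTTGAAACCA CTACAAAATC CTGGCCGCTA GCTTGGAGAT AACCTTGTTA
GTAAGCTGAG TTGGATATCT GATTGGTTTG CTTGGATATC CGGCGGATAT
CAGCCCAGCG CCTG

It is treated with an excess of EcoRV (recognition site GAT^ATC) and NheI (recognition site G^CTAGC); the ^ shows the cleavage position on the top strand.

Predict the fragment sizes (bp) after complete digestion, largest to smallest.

39, 27, 21, 16, 11 bp

EcoRV sites (GATATC) start at positions 64, 85, 96.
EcoRV cuts after base 3 of each site, so after positions 66, 87, 98.
The NheI site (GCTAGC) starts at position 27.
NheI cuts after the first base of each site, so after position 27.
Combined cut positions: 27, 66, 87, 98.
Linear molecule, 4 cuts → 5 fragments:
  1–27 → 27 bp
  28–66 → 39 bp
  67–87 → 21 bp
  88–98 → 11 bp
  99–114 → 16 bp
Sorted largest to smallest: 39, 27, 21, 16, 11 bp.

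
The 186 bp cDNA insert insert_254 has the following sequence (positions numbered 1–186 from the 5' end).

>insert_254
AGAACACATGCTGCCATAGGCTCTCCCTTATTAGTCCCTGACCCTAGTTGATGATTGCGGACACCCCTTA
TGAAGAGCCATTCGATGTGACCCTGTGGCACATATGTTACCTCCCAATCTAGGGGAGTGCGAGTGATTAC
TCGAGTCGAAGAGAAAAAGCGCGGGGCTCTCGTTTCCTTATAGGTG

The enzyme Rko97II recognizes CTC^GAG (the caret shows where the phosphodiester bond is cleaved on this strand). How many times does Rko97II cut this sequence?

CTCGAG occurs starting at position 140.
Rko97II cuts at 1 site.

1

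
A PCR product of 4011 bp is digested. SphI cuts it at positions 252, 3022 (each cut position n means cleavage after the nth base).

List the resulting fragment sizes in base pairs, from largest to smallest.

Linear molecule, 2 cuts → 3 fragments:
  252 − 0 = 252 bp
  3022 − 252 = 2770 bp
  4011 − 3022 = 989 bp
Sorted largest to smallest: 2770, 989, 252 bp.

2770, 989, 252 bp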